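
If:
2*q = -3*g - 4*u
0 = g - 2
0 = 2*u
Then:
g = 2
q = -3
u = 0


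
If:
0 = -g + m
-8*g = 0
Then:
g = 0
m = 0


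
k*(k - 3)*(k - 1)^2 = k^4 - 5*k^3 + 7*k^2 - 3*k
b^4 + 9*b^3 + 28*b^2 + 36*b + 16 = (b + 1)*(b + 2)^2*(b + 4)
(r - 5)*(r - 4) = r^2 - 9*r + 20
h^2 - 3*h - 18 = (h - 6)*(h + 3)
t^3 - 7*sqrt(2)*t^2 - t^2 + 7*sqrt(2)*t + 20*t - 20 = (t - 1)*(t - 5*sqrt(2))*(t - 2*sqrt(2))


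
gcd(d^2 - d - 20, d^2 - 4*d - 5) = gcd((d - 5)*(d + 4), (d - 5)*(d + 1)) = d - 5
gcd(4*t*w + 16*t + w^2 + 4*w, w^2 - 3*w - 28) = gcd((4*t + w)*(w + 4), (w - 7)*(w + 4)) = w + 4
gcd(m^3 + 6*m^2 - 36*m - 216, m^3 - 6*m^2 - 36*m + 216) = m^2 - 36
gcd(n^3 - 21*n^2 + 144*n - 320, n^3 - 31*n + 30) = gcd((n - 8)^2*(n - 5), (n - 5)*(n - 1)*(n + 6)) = n - 5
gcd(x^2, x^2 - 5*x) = x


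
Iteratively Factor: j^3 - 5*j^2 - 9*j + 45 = (j - 5)*(j^2 - 9) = (j - 5)*(j + 3)*(j - 3)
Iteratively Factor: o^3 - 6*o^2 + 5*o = (o)*(o^2 - 6*o + 5) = o*(o - 5)*(o - 1)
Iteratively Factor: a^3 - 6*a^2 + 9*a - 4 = (a - 4)*(a^2 - 2*a + 1) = (a - 4)*(a - 1)*(a - 1)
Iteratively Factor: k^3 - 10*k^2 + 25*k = (k - 5)*(k^2 - 5*k) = (k - 5)^2*(k)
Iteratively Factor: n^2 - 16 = (n + 4)*(n - 4)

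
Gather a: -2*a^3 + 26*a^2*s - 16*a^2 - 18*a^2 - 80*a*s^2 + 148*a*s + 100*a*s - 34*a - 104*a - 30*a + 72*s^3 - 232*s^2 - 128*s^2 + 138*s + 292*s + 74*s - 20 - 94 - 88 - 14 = -2*a^3 + a^2*(26*s - 34) + a*(-80*s^2 + 248*s - 168) + 72*s^3 - 360*s^2 + 504*s - 216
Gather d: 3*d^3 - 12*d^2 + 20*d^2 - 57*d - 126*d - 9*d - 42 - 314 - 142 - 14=3*d^3 + 8*d^2 - 192*d - 512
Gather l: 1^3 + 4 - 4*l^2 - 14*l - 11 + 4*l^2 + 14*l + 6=0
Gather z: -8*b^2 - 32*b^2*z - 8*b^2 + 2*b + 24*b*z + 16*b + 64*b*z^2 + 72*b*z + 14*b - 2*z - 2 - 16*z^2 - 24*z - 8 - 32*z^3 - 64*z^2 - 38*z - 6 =-16*b^2 + 32*b - 32*z^3 + z^2*(64*b - 80) + z*(-32*b^2 + 96*b - 64) - 16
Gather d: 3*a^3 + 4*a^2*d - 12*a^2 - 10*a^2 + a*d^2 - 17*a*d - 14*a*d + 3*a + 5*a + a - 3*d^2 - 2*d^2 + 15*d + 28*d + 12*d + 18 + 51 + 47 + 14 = 3*a^3 - 22*a^2 + 9*a + d^2*(a - 5) + d*(4*a^2 - 31*a + 55) + 130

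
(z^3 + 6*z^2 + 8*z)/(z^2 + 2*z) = z + 4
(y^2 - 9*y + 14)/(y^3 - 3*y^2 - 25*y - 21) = (y - 2)/(y^2 + 4*y + 3)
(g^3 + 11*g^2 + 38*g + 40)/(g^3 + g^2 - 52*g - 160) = (g + 2)/(g - 8)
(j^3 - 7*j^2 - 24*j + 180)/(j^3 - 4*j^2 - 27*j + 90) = (j - 6)/(j - 3)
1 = 1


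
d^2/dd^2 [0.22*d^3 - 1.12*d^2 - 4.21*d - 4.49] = 1.32*d - 2.24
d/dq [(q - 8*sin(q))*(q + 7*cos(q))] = -(q - 8*sin(q))*(7*sin(q) - 1) - (q + 7*cos(q))*(8*cos(q) - 1)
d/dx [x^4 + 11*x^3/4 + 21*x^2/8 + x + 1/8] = 4*x^3 + 33*x^2/4 + 21*x/4 + 1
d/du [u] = 1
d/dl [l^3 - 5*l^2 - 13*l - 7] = 3*l^2 - 10*l - 13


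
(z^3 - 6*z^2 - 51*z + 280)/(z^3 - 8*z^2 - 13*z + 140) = (z^2 - z - 56)/(z^2 - 3*z - 28)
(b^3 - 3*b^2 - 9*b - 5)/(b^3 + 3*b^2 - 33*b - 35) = (b + 1)/(b + 7)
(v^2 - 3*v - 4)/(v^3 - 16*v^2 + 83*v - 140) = (v + 1)/(v^2 - 12*v + 35)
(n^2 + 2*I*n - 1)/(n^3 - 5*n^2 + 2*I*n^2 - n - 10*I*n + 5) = 1/(n - 5)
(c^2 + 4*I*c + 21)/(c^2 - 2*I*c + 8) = (c^2 + 4*I*c + 21)/(c^2 - 2*I*c + 8)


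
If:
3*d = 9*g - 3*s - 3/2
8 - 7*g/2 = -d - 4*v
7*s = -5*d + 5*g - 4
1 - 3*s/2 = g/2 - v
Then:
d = 31/188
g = -1/94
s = -131/188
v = -771/376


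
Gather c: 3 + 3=6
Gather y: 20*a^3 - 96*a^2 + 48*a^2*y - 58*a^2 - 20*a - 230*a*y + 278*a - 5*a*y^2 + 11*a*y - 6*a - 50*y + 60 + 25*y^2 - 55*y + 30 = 20*a^3 - 154*a^2 + 252*a + y^2*(25 - 5*a) + y*(48*a^2 - 219*a - 105) + 90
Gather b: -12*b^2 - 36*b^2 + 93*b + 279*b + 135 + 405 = -48*b^2 + 372*b + 540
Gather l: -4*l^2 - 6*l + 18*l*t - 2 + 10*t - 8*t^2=-4*l^2 + l*(18*t - 6) - 8*t^2 + 10*t - 2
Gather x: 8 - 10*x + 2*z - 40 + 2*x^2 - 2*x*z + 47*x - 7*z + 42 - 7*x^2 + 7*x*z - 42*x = -5*x^2 + x*(5*z - 5) - 5*z + 10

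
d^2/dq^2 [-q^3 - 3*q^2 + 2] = -6*q - 6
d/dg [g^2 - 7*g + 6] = 2*g - 7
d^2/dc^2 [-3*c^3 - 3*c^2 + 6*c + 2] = -18*c - 6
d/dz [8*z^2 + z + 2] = 16*z + 1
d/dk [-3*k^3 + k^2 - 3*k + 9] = -9*k^2 + 2*k - 3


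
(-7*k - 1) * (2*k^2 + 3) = -14*k^3 - 2*k^2 - 21*k - 3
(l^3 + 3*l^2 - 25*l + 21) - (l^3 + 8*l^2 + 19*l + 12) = -5*l^2 - 44*l + 9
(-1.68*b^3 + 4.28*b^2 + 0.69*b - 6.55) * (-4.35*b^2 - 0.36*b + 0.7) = 7.308*b^5 - 18.0132*b^4 - 5.7183*b^3 + 31.2401*b^2 + 2.841*b - 4.585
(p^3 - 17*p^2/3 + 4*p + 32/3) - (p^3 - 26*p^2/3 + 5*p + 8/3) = 3*p^2 - p + 8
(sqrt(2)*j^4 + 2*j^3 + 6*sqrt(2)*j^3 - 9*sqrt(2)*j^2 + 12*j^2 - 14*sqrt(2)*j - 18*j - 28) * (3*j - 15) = 3*sqrt(2)*j^5 + 3*sqrt(2)*j^4 + 6*j^4 - 117*sqrt(2)*j^3 + 6*j^3 - 234*j^2 + 93*sqrt(2)*j^2 + 186*j + 210*sqrt(2)*j + 420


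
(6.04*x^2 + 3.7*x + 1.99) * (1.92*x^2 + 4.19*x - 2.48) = 11.5968*x^4 + 32.4116*x^3 + 4.3446*x^2 - 0.837899999999999*x - 4.9352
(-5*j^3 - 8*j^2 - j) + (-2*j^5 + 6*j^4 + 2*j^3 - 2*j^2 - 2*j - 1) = -2*j^5 + 6*j^4 - 3*j^3 - 10*j^2 - 3*j - 1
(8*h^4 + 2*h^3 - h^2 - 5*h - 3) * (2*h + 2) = 16*h^5 + 20*h^4 + 2*h^3 - 12*h^2 - 16*h - 6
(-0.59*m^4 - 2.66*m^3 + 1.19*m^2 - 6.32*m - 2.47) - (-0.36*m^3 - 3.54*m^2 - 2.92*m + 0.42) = -0.59*m^4 - 2.3*m^3 + 4.73*m^2 - 3.4*m - 2.89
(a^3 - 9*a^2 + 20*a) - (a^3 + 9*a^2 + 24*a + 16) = -18*a^2 - 4*a - 16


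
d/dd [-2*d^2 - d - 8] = -4*d - 1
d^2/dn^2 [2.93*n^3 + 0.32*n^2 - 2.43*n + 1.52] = 17.58*n + 0.64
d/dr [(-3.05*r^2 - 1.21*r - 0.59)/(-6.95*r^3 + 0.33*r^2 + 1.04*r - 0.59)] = (-21.1975*r^4 - 16.819*r^3 - 15.0742*r^2 + 3.9884*r + 1.3275)/(48.3025*r^6 - 4.587*r^5 - 14.3471*r^4 + 8.8874*r^3 + 0.6922*r^2 - 1.2272*r + 0.3481)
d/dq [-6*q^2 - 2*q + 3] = -12*q - 2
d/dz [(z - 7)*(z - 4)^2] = 3*(z - 6)*(z - 4)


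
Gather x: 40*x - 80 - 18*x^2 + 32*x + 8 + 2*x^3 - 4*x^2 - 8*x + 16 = 2*x^3 - 22*x^2 + 64*x - 56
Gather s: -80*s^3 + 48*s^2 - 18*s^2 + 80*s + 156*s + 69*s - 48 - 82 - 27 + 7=-80*s^3 + 30*s^2 + 305*s - 150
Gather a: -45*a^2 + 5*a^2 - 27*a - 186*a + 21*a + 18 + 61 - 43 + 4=-40*a^2 - 192*a + 40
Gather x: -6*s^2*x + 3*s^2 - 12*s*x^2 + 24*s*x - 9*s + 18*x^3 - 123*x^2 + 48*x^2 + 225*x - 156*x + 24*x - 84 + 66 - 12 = 3*s^2 - 9*s + 18*x^3 + x^2*(-12*s - 75) + x*(-6*s^2 + 24*s + 93) - 30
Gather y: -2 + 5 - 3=0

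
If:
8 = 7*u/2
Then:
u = 16/7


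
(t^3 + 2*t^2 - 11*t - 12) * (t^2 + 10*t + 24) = t^5 + 12*t^4 + 33*t^3 - 74*t^2 - 384*t - 288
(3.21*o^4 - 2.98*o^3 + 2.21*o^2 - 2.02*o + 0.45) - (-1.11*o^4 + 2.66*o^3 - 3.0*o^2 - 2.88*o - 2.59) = 4.32*o^4 - 5.64*o^3 + 5.21*o^2 + 0.86*o + 3.04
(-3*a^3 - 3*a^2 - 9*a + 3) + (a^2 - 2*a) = -3*a^3 - 2*a^2 - 11*a + 3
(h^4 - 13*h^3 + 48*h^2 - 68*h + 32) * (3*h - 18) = 3*h^5 - 57*h^4 + 378*h^3 - 1068*h^2 + 1320*h - 576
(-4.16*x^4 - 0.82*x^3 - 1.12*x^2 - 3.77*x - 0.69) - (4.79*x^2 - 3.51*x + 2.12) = -4.16*x^4 - 0.82*x^3 - 5.91*x^2 - 0.26*x - 2.81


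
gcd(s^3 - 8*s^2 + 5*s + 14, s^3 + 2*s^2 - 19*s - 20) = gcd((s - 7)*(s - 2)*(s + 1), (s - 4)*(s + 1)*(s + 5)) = s + 1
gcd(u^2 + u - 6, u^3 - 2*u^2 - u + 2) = u - 2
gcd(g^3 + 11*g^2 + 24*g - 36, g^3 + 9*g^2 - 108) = g^2 + 12*g + 36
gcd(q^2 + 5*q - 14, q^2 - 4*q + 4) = q - 2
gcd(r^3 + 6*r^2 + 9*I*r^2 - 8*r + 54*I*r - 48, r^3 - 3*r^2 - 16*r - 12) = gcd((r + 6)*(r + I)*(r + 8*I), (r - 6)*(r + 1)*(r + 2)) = 1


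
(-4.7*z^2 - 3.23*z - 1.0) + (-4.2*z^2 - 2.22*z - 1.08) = -8.9*z^2 - 5.45*z - 2.08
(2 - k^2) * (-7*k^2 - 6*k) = 7*k^4 + 6*k^3 - 14*k^2 - 12*k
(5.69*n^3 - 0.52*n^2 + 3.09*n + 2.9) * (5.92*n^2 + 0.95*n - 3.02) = 33.6848*n^5 + 2.3271*n^4 + 0.614999999999998*n^3 + 21.6739*n^2 - 6.5768*n - 8.758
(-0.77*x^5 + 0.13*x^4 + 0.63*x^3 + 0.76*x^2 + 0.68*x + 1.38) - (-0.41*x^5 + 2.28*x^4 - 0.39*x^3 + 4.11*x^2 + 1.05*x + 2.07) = -0.36*x^5 - 2.15*x^4 + 1.02*x^3 - 3.35*x^2 - 0.37*x - 0.69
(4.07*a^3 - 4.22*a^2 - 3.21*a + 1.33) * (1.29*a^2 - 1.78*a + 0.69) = 5.2503*a^5 - 12.6884*a^4 + 6.179*a^3 + 4.5177*a^2 - 4.5823*a + 0.9177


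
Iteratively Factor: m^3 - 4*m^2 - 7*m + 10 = (m + 2)*(m^2 - 6*m + 5) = (m - 5)*(m + 2)*(m - 1)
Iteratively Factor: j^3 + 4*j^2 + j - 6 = (j - 1)*(j^2 + 5*j + 6) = (j - 1)*(j + 2)*(j + 3)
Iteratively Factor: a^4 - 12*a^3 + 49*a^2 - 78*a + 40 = (a - 5)*(a^3 - 7*a^2 + 14*a - 8) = (a - 5)*(a - 2)*(a^2 - 5*a + 4) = (a - 5)*(a - 4)*(a - 2)*(a - 1)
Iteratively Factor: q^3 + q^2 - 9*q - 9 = (q - 3)*(q^2 + 4*q + 3) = (q - 3)*(q + 3)*(q + 1)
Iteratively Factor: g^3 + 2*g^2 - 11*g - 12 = (g + 1)*(g^2 + g - 12) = (g + 1)*(g + 4)*(g - 3)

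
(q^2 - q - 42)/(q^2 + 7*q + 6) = (q - 7)/(q + 1)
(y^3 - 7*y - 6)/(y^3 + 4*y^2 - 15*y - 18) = (y + 2)/(y + 6)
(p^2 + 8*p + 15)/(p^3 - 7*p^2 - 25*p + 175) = (p + 3)/(p^2 - 12*p + 35)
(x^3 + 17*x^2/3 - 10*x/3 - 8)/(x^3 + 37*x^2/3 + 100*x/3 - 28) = (3*x^2 - x - 4)/(3*x^2 + 19*x - 14)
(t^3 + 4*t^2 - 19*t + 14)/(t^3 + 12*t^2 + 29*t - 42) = (t - 2)/(t + 6)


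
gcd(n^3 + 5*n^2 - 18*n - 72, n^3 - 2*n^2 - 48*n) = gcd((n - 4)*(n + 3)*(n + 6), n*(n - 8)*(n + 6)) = n + 6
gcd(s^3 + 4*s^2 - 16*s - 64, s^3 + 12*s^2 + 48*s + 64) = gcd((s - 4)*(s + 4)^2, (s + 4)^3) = s^2 + 8*s + 16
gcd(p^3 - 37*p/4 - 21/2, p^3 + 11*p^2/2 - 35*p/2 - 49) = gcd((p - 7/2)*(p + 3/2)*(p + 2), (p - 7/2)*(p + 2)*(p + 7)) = p^2 - 3*p/2 - 7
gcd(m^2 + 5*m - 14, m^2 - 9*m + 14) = m - 2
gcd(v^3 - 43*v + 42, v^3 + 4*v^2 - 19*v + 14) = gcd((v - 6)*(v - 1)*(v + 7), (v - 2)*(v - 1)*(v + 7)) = v^2 + 6*v - 7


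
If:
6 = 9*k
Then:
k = 2/3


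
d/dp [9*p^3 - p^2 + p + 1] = 27*p^2 - 2*p + 1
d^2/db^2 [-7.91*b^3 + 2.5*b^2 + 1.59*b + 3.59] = 5.0 - 47.46*b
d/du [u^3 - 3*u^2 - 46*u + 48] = 3*u^2 - 6*u - 46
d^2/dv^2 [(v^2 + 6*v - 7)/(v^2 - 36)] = 6*(2*v^3 + 29*v^2 + 216*v + 348)/(v^6 - 108*v^4 + 3888*v^2 - 46656)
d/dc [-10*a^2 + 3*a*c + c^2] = 3*a + 2*c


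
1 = 1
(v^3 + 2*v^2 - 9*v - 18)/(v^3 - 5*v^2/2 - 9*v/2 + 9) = 2*(v + 3)/(2*v - 3)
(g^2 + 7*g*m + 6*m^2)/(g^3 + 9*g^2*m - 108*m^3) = (g + m)/(g^2 + 3*g*m - 18*m^2)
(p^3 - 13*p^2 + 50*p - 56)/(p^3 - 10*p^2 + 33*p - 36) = (p^2 - 9*p + 14)/(p^2 - 6*p + 9)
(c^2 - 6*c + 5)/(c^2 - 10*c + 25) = (c - 1)/(c - 5)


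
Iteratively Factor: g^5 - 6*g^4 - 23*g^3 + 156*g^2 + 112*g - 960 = (g - 4)*(g^4 - 2*g^3 - 31*g^2 + 32*g + 240) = (g - 4)*(g + 4)*(g^3 - 6*g^2 - 7*g + 60) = (g - 4)*(g + 3)*(g + 4)*(g^2 - 9*g + 20) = (g - 4)^2*(g + 3)*(g + 4)*(g - 5)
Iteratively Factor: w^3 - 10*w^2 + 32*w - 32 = (w - 4)*(w^2 - 6*w + 8) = (w - 4)*(w - 2)*(w - 4)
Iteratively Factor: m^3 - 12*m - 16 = (m - 4)*(m^2 + 4*m + 4) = (m - 4)*(m + 2)*(m + 2)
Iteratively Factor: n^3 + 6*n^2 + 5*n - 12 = (n + 4)*(n^2 + 2*n - 3) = (n - 1)*(n + 4)*(n + 3)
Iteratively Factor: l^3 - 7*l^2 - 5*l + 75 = (l + 3)*(l^2 - 10*l + 25) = (l - 5)*(l + 3)*(l - 5)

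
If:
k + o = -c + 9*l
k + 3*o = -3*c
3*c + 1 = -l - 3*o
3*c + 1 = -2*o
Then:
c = -7/25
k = 27/25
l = 2/25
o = -2/25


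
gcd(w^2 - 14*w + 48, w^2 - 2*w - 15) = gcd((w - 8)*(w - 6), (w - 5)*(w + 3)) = 1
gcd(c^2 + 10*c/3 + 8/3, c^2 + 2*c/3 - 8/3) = c + 2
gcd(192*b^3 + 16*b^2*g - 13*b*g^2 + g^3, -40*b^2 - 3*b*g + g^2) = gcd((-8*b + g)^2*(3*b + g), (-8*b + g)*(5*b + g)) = 8*b - g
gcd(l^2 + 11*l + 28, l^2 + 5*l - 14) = l + 7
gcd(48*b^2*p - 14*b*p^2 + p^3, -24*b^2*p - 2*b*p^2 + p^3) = -6*b*p + p^2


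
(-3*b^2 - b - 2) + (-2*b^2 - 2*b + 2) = -5*b^2 - 3*b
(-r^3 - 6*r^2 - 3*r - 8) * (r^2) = -r^5 - 6*r^4 - 3*r^3 - 8*r^2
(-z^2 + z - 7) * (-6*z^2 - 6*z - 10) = 6*z^4 + 46*z^2 + 32*z + 70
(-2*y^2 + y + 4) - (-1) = -2*y^2 + y + 5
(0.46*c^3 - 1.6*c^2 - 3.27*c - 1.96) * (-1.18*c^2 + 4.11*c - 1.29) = -0.5428*c^5 + 3.7786*c^4 - 3.3108*c^3 - 9.0629*c^2 - 3.8373*c + 2.5284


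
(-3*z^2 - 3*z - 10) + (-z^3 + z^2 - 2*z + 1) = -z^3 - 2*z^2 - 5*z - 9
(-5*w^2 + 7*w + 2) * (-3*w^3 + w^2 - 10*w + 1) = 15*w^5 - 26*w^4 + 51*w^3 - 73*w^2 - 13*w + 2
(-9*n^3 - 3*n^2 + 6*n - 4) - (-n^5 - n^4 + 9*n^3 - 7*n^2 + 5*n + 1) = n^5 + n^4 - 18*n^3 + 4*n^2 + n - 5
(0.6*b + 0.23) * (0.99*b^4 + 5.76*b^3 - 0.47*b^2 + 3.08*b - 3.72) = 0.594*b^5 + 3.6837*b^4 + 1.0428*b^3 + 1.7399*b^2 - 1.5236*b - 0.8556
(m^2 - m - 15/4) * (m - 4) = m^3 - 5*m^2 + m/4 + 15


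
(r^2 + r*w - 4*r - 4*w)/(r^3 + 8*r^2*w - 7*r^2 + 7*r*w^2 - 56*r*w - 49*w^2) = (r - 4)/(r^2 + 7*r*w - 7*r - 49*w)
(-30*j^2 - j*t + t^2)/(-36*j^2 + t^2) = (5*j + t)/(6*j + t)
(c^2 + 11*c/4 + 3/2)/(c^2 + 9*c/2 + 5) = (4*c + 3)/(2*(2*c + 5))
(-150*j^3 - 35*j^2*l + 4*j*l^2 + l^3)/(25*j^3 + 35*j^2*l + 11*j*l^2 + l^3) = (-6*j + l)/(j + l)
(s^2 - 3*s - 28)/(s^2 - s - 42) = (s + 4)/(s + 6)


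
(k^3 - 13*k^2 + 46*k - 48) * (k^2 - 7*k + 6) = k^5 - 20*k^4 + 143*k^3 - 448*k^2 + 612*k - 288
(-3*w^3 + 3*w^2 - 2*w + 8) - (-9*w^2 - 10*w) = -3*w^3 + 12*w^2 + 8*w + 8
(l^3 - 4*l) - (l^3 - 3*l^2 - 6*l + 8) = 3*l^2 + 2*l - 8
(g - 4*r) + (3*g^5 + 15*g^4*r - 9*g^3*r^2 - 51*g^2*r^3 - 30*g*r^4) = 3*g^5 + 15*g^4*r - 9*g^3*r^2 - 51*g^2*r^3 - 30*g*r^4 + g - 4*r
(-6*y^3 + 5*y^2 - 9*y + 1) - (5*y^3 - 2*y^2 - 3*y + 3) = -11*y^3 + 7*y^2 - 6*y - 2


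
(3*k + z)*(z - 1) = 3*k*z - 3*k + z^2 - z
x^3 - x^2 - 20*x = x*(x - 5)*(x + 4)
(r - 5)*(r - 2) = r^2 - 7*r + 10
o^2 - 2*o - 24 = (o - 6)*(o + 4)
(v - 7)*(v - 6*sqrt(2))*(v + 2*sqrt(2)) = v^3 - 7*v^2 - 4*sqrt(2)*v^2 - 24*v + 28*sqrt(2)*v + 168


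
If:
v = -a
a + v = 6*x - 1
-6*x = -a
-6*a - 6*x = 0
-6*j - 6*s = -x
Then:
No Solution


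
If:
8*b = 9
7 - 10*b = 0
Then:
No Solution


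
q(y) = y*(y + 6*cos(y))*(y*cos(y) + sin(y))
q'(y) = y*(1 - 6*sin(y))*(y*cos(y) + sin(y)) + y*(y + 6*cos(y))*(-y*sin(y) + 2*cos(y)) + (y + 6*cos(y))*(y*cos(y) + sin(y)) = -y^3*sin(y) - 6*y^2*sin(2*y) + 4*y^2*cos(y) + 2*y*sin(y) + 12*y*cos(2*y) + 6*y + 3*sin(2*y)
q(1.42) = 3.96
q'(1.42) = -9.26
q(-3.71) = 119.20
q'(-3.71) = 8.32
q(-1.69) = -3.22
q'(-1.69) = 3.43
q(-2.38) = 16.52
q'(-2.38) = -69.01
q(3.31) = 29.58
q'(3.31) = -1.62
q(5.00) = 15.39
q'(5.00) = 198.27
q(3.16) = 28.51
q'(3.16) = 15.29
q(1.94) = -0.10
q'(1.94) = -1.02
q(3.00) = 24.95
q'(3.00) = 28.21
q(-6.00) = -7.86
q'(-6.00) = -15.78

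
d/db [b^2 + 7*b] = 2*b + 7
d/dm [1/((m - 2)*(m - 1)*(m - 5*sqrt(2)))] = (-(m - 2)*(m - 1) - (m - 2)*(m - 5*sqrt(2)) - (m - 1)*(m - 5*sqrt(2)))/((m - 2)^2*(m - 1)^2*(m - 5*sqrt(2))^2)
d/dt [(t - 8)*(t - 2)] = 2*t - 10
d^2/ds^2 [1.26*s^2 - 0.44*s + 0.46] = 2.52000000000000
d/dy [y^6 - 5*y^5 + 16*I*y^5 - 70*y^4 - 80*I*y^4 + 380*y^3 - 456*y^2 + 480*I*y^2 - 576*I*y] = 6*y^5 + y^4*(-25 + 80*I) + y^3*(-280 - 320*I) + 1140*y^2 + y*(-912 + 960*I) - 576*I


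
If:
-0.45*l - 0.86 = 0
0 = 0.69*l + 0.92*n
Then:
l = -1.91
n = 1.43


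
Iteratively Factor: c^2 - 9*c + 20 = (c - 4)*(c - 5)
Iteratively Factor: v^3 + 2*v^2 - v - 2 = (v + 1)*(v^2 + v - 2) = (v + 1)*(v + 2)*(v - 1)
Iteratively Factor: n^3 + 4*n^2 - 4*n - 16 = (n - 2)*(n^2 + 6*n + 8) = (n - 2)*(n + 2)*(n + 4)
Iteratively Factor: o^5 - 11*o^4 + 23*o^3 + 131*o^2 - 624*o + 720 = (o - 4)*(o^4 - 7*o^3 - 5*o^2 + 111*o - 180) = (o - 4)*(o - 3)*(o^3 - 4*o^2 - 17*o + 60) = (o - 5)*(o - 4)*(o - 3)*(o^2 + o - 12) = (o - 5)*(o - 4)*(o - 3)*(o + 4)*(o - 3)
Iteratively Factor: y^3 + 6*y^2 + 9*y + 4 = (y + 1)*(y^2 + 5*y + 4) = (y + 1)*(y + 4)*(y + 1)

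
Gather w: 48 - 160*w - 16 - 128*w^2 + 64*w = -128*w^2 - 96*w + 32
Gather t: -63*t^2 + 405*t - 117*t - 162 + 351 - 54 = -63*t^2 + 288*t + 135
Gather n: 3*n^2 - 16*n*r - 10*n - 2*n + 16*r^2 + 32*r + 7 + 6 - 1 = 3*n^2 + n*(-16*r - 12) + 16*r^2 + 32*r + 12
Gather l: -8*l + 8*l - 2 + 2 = 0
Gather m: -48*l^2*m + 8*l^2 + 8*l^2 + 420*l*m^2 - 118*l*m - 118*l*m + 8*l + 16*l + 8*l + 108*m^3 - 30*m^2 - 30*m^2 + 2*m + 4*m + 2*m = 16*l^2 + 32*l + 108*m^3 + m^2*(420*l - 60) + m*(-48*l^2 - 236*l + 8)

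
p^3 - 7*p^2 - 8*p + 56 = (p - 7)*(p - 2*sqrt(2))*(p + 2*sqrt(2))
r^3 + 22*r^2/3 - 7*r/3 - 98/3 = (r - 2)*(r + 7/3)*(r + 7)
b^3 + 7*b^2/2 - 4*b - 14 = (b - 2)*(b + 2)*(b + 7/2)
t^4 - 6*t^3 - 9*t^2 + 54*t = t*(t - 6)*(t - 3)*(t + 3)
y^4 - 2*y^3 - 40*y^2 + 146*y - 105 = (y - 5)*(y - 3)*(y - 1)*(y + 7)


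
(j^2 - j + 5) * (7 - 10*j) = -10*j^3 + 17*j^2 - 57*j + 35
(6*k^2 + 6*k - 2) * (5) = 30*k^2 + 30*k - 10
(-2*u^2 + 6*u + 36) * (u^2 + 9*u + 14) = -2*u^4 - 12*u^3 + 62*u^2 + 408*u + 504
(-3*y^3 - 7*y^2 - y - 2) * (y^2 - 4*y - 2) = -3*y^5 + 5*y^4 + 33*y^3 + 16*y^2 + 10*y + 4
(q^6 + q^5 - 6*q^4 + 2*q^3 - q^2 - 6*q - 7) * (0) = 0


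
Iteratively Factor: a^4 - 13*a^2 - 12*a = (a + 1)*(a^3 - a^2 - 12*a) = (a + 1)*(a + 3)*(a^2 - 4*a) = a*(a + 1)*(a + 3)*(a - 4)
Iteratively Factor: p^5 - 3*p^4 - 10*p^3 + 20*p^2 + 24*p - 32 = (p - 2)*(p^4 - p^3 - 12*p^2 - 4*p + 16) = (p - 2)*(p + 2)*(p^3 - 3*p^2 - 6*p + 8) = (p - 2)*(p - 1)*(p + 2)*(p^2 - 2*p - 8) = (p - 2)*(p - 1)*(p + 2)^2*(p - 4)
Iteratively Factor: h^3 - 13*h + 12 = (h - 1)*(h^2 + h - 12) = (h - 3)*(h - 1)*(h + 4)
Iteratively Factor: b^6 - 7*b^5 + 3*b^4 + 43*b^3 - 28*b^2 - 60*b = (b)*(b^5 - 7*b^4 + 3*b^3 + 43*b^2 - 28*b - 60) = b*(b - 3)*(b^4 - 4*b^3 - 9*b^2 + 16*b + 20) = b*(b - 3)*(b + 1)*(b^3 - 5*b^2 - 4*b + 20) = b*(b - 3)*(b - 2)*(b + 1)*(b^2 - 3*b - 10) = b*(b - 3)*(b - 2)*(b + 1)*(b + 2)*(b - 5)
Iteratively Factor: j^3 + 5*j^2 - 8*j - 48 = (j + 4)*(j^2 + j - 12) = (j + 4)^2*(j - 3)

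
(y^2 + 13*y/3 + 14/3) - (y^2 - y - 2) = 16*y/3 + 20/3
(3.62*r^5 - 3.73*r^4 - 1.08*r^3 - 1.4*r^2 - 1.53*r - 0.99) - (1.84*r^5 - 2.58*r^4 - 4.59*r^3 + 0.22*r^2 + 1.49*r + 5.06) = 1.78*r^5 - 1.15*r^4 + 3.51*r^3 - 1.62*r^2 - 3.02*r - 6.05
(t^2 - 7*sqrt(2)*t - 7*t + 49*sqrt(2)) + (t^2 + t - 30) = 2*t^2 - 7*sqrt(2)*t - 6*t - 30 + 49*sqrt(2)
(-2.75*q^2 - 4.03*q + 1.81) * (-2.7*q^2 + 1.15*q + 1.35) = 7.425*q^4 + 7.7185*q^3 - 13.234*q^2 - 3.359*q + 2.4435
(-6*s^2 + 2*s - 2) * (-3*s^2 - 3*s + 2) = 18*s^4 + 12*s^3 - 12*s^2 + 10*s - 4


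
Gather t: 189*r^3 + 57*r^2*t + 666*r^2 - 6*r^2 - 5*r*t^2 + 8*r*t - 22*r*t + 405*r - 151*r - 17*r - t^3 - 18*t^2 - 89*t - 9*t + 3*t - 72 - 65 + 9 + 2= 189*r^3 + 660*r^2 + 237*r - t^3 + t^2*(-5*r - 18) + t*(57*r^2 - 14*r - 95) - 126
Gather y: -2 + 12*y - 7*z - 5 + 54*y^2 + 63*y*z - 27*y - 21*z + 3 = 54*y^2 + y*(63*z - 15) - 28*z - 4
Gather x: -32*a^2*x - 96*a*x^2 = -32*a^2*x - 96*a*x^2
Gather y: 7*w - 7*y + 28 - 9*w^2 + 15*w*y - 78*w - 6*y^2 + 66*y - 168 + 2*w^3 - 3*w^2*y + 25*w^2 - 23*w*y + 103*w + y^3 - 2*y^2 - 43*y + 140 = 2*w^3 + 16*w^2 + 32*w + y^3 - 8*y^2 + y*(-3*w^2 - 8*w + 16)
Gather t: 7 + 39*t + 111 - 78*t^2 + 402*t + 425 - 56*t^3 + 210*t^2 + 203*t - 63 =-56*t^3 + 132*t^2 + 644*t + 480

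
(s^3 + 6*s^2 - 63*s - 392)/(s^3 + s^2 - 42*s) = (s^2 - s - 56)/(s*(s - 6))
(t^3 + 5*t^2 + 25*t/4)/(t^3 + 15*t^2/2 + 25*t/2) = (t + 5/2)/(t + 5)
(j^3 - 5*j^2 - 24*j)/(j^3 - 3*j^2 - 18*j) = (j - 8)/(j - 6)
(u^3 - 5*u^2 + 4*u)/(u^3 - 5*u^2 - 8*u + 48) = u*(u - 1)/(u^2 - u - 12)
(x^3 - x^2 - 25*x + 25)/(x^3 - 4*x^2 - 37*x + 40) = (x - 5)/(x - 8)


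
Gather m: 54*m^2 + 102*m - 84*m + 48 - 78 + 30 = 54*m^2 + 18*m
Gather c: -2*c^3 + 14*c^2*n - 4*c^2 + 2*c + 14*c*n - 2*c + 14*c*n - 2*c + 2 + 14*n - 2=-2*c^3 + c^2*(14*n - 4) + c*(28*n - 2) + 14*n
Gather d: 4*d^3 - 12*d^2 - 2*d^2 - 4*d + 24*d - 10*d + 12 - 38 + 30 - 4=4*d^3 - 14*d^2 + 10*d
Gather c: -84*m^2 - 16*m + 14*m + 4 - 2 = -84*m^2 - 2*m + 2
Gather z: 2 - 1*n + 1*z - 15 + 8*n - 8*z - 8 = 7*n - 7*z - 21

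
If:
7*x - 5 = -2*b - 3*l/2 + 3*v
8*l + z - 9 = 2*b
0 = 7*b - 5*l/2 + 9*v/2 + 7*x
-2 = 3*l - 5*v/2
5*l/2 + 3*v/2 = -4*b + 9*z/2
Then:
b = -6398/2265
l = 283/453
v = 234/151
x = 65057/31710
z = -3731/2265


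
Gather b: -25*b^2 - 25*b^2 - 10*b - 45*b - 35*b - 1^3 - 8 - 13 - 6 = -50*b^2 - 90*b - 28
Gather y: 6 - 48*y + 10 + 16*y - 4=12 - 32*y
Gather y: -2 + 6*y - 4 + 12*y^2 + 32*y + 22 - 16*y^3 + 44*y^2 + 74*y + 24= -16*y^3 + 56*y^2 + 112*y + 40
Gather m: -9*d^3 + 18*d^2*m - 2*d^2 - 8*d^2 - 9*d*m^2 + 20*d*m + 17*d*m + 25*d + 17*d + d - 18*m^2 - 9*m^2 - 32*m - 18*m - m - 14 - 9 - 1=-9*d^3 - 10*d^2 + 43*d + m^2*(-9*d - 27) + m*(18*d^2 + 37*d - 51) - 24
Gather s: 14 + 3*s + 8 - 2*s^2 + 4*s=-2*s^2 + 7*s + 22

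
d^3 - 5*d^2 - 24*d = d*(d - 8)*(d + 3)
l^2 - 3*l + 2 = (l - 2)*(l - 1)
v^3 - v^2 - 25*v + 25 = (v - 5)*(v - 1)*(v + 5)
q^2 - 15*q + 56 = (q - 8)*(q - 7)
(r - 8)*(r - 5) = r^2 - 13*r + 40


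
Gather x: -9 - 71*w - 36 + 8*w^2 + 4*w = 8*w^2 - 67*w - 45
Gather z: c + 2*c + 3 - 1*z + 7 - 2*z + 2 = 3*c - 3*z + 12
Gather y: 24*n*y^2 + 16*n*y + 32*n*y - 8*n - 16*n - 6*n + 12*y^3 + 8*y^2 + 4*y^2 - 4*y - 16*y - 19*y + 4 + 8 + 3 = -30*n + 12*y^3 + y^2*(24*n + 12) + y*(48*n - 39) + 15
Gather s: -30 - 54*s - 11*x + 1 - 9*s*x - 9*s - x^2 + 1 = s*(-9*x - 63) - x^2 - 11*x - 28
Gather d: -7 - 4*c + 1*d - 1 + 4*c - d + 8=0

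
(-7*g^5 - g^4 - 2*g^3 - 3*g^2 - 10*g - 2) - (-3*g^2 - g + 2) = -7*g^5 - g^4 - 2*g^3 - 9*g - 4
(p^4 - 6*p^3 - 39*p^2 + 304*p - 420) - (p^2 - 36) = p^4 - 6*p^3 - 40*p^2 + 304*p - 384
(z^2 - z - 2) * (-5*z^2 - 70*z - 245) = -5*z^4 - 65*z^3 - 165*z^2 + 385*z + 490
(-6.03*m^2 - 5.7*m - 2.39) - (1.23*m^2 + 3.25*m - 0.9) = -7.26*m^2 - 8.95*m - 1.49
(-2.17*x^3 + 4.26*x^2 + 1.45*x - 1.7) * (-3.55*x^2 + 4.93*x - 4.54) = 7.7035*x^5 - 25.8211*x^4 + 25.7061*x^3 - 6.1569*x^2 - 14.964*x + 7.718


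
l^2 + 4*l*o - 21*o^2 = (l - 3*o)*(l + 7*o)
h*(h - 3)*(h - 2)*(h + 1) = h^4 - 4*h^3 + h^2 + 6*h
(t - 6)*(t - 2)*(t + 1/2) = t^3 - 15*t^2/2 + 8*t + 6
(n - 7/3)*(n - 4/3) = n^2 - 11*n/3 + 28/9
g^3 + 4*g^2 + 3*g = g*(g + 1)*(g + 3)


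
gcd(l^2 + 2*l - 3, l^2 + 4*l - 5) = l - 1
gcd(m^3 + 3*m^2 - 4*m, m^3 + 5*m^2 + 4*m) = m^2 + 4*m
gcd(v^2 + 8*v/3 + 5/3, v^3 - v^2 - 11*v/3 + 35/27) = v + 5/3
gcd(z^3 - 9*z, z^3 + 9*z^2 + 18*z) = z^2 + 3*z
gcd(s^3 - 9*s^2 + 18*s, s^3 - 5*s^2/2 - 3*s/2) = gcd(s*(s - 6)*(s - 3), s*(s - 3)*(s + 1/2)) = s^2 - 3*s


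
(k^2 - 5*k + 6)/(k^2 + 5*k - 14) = (k - 3)/(k + 7)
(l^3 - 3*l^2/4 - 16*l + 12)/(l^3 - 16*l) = (l - 3/4)/l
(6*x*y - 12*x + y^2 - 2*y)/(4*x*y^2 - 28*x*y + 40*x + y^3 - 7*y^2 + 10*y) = (6*x + y)/(4*x*y - 20*x + y^2 - 5*y)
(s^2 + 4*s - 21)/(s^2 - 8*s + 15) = (s + 7)/(s - 5)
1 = 1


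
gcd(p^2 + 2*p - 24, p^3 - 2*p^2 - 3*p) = 1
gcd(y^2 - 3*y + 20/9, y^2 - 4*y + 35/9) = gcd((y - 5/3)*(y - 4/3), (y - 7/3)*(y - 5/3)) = y - 5/3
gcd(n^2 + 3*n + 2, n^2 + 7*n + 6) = n + 1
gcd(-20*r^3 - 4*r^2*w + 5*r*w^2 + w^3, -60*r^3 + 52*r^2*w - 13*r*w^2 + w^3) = 2*r - w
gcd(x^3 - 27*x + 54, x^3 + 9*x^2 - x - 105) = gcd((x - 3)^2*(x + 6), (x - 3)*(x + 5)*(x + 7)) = x - 3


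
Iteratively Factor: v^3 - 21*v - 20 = (v + 1)*(v^2 - v - 20) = (v - 5)*(v + 1)*(v + 4)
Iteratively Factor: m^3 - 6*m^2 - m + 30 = (m - 3)*(m^2 - 3*m - 10) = (m - 3)*(m + 2)*(m - 5)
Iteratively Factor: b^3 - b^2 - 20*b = (b)*(b^2 - b - 20) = b*(b - 5)*(b + 4)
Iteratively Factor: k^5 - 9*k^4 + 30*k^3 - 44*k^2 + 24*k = (k)*(k^4 - 9*k^3 + 30*k^2 - 44*k + 24) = k*(k - 3)*(k^3 - 6*k^2 + 12*k - 8) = k*(k - 3)*(k - 2)*(k^2 - 4*k + 4) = k*(k - 3)*(k - 2)^2*(k - 2)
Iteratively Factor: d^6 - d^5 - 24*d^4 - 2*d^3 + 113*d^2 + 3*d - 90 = (d - 2)*(d^5 + d^4 - 22*d^3 - 46*d^2 + 21*d + 45) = (d - 2)*(d - 1)*(d^4 + 2*d^3 - 20*d^2 - 66*d - 45) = (d - 5)*(d - 2)*(d - 1)*(d^3 + 7*d^2 + 15*d + 9) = (d - 5)*(d - 2)*(d - 1)*(d + 3)*(d^2 + 4*d + 3) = (d - 5)*(d - 2)*(d - 1)*(d + 1)*(d + 3)*(d + 3)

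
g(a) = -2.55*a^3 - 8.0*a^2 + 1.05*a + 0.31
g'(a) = -7.65*a^2 - 16.0*a + 1.05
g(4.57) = -405.35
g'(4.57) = -231.84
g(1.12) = -12.13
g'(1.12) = -26.47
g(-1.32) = -9.15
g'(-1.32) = 8.84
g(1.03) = -9.88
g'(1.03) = -23.55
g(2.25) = -66.87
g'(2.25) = -73.68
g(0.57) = -2.16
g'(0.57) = -10.56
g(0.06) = 0.34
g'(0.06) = 0.06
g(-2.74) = -10.17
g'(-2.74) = -12.54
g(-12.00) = 3242.11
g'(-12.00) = -908.55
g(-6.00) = 256.81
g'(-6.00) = -178.35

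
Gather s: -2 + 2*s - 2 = 2*s - 4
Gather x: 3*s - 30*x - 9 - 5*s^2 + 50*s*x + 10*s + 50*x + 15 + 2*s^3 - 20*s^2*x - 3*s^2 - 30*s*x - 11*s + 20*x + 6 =2*s^3 - 8*s^2 + 2*s + x*(-20*s^2 + 20*s + 40) + 12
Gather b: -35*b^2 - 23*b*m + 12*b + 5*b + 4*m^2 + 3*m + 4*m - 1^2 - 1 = -35*b^2 + b*(17 - 23*m) + 4*m^2 + 7*m - 2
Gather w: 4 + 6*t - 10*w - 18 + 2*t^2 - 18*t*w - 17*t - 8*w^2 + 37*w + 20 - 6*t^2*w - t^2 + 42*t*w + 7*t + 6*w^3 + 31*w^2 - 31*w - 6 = t^2 - 4*t + 6*w^3 + 23*w^2 + w*(-6*t^2 + 24*t - 4)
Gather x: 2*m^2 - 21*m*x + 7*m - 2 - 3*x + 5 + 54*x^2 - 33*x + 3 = 2*m^2 + 7*m + 54*x^2 + x*(-21*m - 36) + 6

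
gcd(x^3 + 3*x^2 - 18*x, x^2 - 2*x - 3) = x - 3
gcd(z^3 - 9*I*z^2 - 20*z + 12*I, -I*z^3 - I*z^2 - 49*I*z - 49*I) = 1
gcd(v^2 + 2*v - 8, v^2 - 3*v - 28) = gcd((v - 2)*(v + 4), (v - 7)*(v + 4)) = v + 4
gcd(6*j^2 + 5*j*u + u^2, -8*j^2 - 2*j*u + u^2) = 2*j + u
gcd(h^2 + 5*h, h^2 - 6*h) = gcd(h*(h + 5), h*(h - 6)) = h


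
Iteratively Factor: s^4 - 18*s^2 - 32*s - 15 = (s + 1)*(s^3 - s^2 - 17*s - 15) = (s - 5)*(s + 1)*(s^2 + 4*s + 3) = (s - 5)*(s + 1)*(s + 3)*(s + 1)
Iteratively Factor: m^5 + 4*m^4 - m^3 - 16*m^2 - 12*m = (m + 2)*(m^4 + 2*m^3 - 5*m^2 - 6*m) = (m + 2)*(m + 3)*(m^3 - m^2 - 2*m) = m*(m + 2)*(m + 3)*(m^2 - m - 2) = m*(m - 2)*(m + 2)*(m + 3)*(m + 1)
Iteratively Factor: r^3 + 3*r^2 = (r)*(r^2 + 3*r) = r*(r + 3)*(r)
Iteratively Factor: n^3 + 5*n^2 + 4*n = (n + 1)*(n^2 + 4*n) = n*(n + 1)*(n + 4)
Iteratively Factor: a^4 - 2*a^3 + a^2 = (a)*(a^3 - 2*a^2 + a) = a^2*(a^2 - 2*a + 1) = a^2*(a - 1)*(a - 1)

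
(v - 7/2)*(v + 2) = v^2 - 3*v/2 - 7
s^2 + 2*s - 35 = (s - 5)*(s + 7)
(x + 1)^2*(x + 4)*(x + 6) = x^4 + 12*x^3 + 45*x^2 + 58*x + 24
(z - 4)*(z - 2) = z^2 - 6*z + 8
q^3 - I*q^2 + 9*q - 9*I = (q - 3*I)*(q - I)*(q + 3*I)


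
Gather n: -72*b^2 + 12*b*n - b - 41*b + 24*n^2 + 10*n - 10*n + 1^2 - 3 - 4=-72*b^2 + 12*b*n - 42*b + 24*n^2 - 6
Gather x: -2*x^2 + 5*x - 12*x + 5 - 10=-2*x^2 - 7*x - 5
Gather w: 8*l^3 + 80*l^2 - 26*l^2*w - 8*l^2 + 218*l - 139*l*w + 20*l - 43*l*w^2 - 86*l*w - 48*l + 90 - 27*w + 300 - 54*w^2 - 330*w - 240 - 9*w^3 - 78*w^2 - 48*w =8*l^3 + 72*l^2 + 190*l - 9*w^3 + w^2*(-43*l - 132) + w*(-26*l^2 - 225*l - 405) + 150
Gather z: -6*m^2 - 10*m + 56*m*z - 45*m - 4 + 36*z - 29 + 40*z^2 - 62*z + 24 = -6*m^2 - 55*m + 40*z^2 + z*(56*m - 26) - 9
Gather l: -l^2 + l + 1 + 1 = -l^2 + l + 2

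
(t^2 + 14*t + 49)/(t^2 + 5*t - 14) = (t + 7)/(t - 2)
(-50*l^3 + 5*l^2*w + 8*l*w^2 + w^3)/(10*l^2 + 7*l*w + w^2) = (-10*l^2 + 3*l*w + w^2)/(2*l + w)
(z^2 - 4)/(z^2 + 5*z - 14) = (z + 2)/(z + 7)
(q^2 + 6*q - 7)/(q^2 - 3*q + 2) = (q + 7)/(q - 2)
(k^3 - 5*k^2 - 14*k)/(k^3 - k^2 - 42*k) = (k + 2)/(k + 6)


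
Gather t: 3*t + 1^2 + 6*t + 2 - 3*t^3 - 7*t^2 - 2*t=-3*t^3 - 7*t^2 + 7*t + 3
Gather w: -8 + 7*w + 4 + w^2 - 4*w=w^2 + 3*w - 4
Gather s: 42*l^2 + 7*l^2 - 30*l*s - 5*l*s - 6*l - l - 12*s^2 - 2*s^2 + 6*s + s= 49*l^2 - 7*l - 14*s^2 + s*(7 - 35*l)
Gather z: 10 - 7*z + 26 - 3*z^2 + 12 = -3*z^2 - 7*z + 48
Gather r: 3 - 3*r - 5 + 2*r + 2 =-r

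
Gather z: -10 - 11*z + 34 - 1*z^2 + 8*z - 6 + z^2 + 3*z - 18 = 0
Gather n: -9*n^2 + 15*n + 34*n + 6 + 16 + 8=-9*n^2 + 49*n + 30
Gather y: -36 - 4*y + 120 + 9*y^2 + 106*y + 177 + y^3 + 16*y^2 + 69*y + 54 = y^3 + 25*y^2 + 171*y + 315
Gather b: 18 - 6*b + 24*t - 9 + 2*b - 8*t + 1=-4*b + 16*t + 10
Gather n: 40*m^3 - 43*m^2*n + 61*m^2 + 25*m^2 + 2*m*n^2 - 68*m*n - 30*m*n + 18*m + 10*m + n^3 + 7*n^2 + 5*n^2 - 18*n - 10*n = 40*m^3 + 86*m^2 + 28*m + n^3 + n^2*(2*m + 12) + n*(-43*m^2 - 98*m - 28)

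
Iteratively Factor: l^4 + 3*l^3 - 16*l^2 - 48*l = (l - 4)*(l^3 + 7*l^2 + 12*l) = (l - 4)*(l + 3)*(l^2 + 4*l) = (l - 4)*(l + 3)*(l + 4)*(l)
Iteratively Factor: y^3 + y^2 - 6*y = (y - 2)*(y^2 + 3*y) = (y - 2)*(y + 3)*(y)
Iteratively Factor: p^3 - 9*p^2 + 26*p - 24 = (p - 3)*(p^2 - 6*p + 8) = (p - 3)*(p - 2)*(p - 4)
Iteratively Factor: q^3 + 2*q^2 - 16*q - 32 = (q + 4)*(q^2 - 2*q - 8) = (q + 2)*(q + 4)*(q - 4)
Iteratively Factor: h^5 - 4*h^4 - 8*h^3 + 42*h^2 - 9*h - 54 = (h - 3)*(h^4 - h^3 - 11*h^2 + 9*h + 18) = (h - 3)*(h + 3)*(h^3 - 4*h^2 + h + 6) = (h - 3)*(h - 2)*(h + 3)*(h^2 - 2*h - 3) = (h - 3)*(h - 2)*(h + 1)*(h + 3)*(h - 3)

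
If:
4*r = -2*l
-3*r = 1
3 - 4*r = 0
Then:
No Solution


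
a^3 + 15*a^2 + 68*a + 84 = (a + 2)*(a + 6)*(a + 7)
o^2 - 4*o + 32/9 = (o - 8/3)*(o - 4/3)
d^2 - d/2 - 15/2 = (d - 3)*(d + 5/2)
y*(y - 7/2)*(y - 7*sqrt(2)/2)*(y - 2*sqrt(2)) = y^4 - 11*sqrt(2)*y^3/2 - 7*y^3/2 + 14*y^2 + 77*sqrt(2)*y^2/4 - 49*y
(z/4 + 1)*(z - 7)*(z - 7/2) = z^3/4 - 13*z^2/8 - 35*z/8 + 49/2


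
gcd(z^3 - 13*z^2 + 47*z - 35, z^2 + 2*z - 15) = 1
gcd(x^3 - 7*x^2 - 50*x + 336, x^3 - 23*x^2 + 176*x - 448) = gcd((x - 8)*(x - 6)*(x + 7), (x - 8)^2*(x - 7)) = x - 8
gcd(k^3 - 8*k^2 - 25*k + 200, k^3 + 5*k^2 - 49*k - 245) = k + 5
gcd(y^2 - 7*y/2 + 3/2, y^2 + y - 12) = y - 3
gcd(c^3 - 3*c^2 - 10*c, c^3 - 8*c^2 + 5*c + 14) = 1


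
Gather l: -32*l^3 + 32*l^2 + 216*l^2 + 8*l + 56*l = -32*l^3 + 248*l^2 + 64*l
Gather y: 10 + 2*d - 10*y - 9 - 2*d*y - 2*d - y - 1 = y*(-2*d - 11)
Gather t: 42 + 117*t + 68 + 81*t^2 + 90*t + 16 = 81*t^2 + 207*t + 126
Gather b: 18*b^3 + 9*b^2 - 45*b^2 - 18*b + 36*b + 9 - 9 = 18*b^3 - 36*b^2 + 18*b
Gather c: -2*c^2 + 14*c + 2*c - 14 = -2*c^2 + 16*c - 14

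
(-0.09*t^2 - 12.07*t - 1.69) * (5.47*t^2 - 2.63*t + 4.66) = -0.4923*t^4 - 65.7862*t^3 + 22.0804*t^2 - 51.8015*t - 7.8754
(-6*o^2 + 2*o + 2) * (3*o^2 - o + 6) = -18*o^4 + 12*o^3 - 32*o^2 + 10*o + 12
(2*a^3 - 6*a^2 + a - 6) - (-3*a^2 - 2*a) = 2*a^3 - 3*a^2 + 3*a - 6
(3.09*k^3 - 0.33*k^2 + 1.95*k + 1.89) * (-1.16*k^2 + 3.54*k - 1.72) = -3.5844*k^5 + 11.3214*k^4 - 8.745*k^3 + 5.2782*k^2 + 3.3366*k - 3.2508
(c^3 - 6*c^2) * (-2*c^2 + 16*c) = -2*c^5 + 28*c^4 - 96*c^3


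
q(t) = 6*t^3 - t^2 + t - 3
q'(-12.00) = 2617.00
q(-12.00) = -10527.00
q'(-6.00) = 661.00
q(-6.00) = -1341.00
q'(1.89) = 61.52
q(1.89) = 35.83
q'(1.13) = 21.72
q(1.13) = 5.51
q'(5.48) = 530.59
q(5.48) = 959.85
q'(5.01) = 442.78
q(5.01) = 731.42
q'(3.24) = 183.48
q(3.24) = 193.82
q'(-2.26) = 97.46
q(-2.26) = -79.63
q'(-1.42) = 40.14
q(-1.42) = -23.62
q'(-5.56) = 568.56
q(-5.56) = -1070.75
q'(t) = 18*t^2 - 2*t + 1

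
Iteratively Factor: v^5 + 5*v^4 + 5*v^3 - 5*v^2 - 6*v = (v)*(v^4 + 5*v^3 + 5*v^2 - 5*v - 6) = v*(v + 1)*(v^3 + 4*v^2 + v - 6) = v*(v - 1)*(v + 1)*(v^2 + 5*v + 6) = v*(v - 1)*(v + 1)*(v + 3)*(v + 2)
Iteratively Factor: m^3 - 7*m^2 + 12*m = (m - 4)*(m^2 - 3*m) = (m - 4)*(m - 3)*(m)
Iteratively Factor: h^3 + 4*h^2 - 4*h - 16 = (h - 2)*(h^2 + 6*h + 8) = (h - 2)*(h + 2)*(h + 4)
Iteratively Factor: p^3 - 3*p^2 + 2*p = (p - 1)*(p^2 - 2*p) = (p - 2)*(p - 1)*(p)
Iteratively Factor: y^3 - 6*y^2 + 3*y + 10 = (y + 1)*(y^2 - 7*y + 10) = (y - 2)*(y + 1)*(y - 5)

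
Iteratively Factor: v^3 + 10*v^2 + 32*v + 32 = (v + 2)*(v^2 + 8*v + 16) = (v + 2)*(v + 4)*(v + 4)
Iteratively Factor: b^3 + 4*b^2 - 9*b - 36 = (b + 3)*(b^2 + b - 12) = (b + 3)*(b + 4)*(b - 3)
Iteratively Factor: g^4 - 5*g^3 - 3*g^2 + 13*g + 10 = (g - 2)*(g^3 - 3*g^2 - 9*g - 5) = (g - 2)*(g + 1)*(g^2 - 4*g - 5) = (g - 5)*(g - 2)*(g + 1)*(g + 1)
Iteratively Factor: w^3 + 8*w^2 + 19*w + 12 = (w + 1)*(w^2 + 7*w + 12) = (w + 1)*(w + 3)*(w + 4)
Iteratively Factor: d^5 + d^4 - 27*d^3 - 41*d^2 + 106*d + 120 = (d + 3)*(d^4 - 2*d^3 - 21*d^2 + 22*d + 40) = (d - 2)*(d + 3)*(d^3 - 21*d - 20) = (d - 2)*(d + 3)*(d + 4)*(d^2 - 4*d - 5) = (d - 5)*(d - 2)*(d + 3)*(d + 4)*(d + 1)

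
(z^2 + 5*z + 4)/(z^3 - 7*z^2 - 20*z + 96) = (z + 1)/(z^2 - 11*z + 24)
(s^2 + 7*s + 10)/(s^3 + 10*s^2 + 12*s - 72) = (s^2 + 7*s + 10)/(s^3 + 10*s^2 + 12*s - 72)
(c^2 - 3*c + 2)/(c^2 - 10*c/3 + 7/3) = 3*(c - 2)/(3*c - 7)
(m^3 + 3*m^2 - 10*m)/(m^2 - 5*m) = (m^2 + 3*m - 10)/(m - 5)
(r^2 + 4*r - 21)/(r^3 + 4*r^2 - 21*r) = 1/r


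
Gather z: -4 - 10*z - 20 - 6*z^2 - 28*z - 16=-6*z^2 - 38*z - 40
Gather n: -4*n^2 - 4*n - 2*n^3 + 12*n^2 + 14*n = -2*n^3 + 8*n^2 + 10*n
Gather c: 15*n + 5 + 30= 15*n + 35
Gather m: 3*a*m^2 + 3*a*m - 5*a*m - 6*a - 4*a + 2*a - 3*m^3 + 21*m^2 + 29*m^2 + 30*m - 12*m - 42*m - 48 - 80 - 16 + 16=-8*a - 3*m^3 + m^2*(3*a + 50) + m*(-2*a - 24) - 128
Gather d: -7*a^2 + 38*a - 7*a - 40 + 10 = -7*a^2 + 31*a - 30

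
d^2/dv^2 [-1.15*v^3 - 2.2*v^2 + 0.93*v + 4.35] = -6.9*v - 4.4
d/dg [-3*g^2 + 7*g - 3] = 7 - 6*g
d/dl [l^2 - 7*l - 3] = 2*l - 7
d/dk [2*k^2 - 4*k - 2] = 4*k - 4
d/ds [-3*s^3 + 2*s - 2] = 2 - 9*s^2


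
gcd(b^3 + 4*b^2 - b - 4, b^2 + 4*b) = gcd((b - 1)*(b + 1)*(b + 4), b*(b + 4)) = b + 4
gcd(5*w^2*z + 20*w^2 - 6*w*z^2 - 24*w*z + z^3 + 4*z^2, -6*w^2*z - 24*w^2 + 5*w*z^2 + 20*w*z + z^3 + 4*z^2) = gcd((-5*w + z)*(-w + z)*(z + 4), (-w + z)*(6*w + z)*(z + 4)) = -w*z - 4*w + z^2 + 4*z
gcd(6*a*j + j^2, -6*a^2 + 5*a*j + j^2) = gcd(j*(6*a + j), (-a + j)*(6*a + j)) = 6*a + j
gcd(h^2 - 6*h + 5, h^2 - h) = h - 1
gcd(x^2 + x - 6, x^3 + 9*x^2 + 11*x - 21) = x + 3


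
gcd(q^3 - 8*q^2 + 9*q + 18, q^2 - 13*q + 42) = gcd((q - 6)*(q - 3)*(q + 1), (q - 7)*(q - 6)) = q - 6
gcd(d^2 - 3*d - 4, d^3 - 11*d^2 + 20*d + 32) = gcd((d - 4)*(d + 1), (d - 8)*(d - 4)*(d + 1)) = d^2 - 3*d - 4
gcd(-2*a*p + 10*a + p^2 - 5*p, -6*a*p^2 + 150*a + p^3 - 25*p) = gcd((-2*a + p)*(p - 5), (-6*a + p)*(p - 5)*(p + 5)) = p - 5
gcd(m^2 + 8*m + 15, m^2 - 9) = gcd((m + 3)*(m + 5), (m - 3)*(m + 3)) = m + 3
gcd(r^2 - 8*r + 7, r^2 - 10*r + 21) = r - 7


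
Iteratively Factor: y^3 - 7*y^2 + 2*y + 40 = (y - 4)*(y^2 - 3*y - 10) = (y - 4)*(y + 2)*(y - 5)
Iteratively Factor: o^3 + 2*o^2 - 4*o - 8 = (o + 2)*(o^2 - 4) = (o + 2)^2*(o - 2)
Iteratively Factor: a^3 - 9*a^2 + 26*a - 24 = (a - 4)*(a^2 - 5*a + 6) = (a - 4)*(a - 3)*(a - 2)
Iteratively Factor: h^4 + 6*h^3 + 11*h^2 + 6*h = (h + 2)*(h^3 + 4*h^2 + 3*h) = h*(h + 2)*(h^2 + 4*h + 3) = h*(h + 2)*(h + 3)*(h + 1)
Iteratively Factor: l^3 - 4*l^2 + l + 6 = (l + 1)*(l^2 - 5*l + 6) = (l - 2)*(l + 1)*(l - 3)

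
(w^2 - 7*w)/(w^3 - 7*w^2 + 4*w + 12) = w*(w - 7)/(w^3 - 7*w^2 + 4*w + 12)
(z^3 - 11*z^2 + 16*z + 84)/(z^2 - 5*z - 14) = z - 6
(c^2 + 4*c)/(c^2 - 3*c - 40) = c*(c + 4)/(c^2 - 3*c - 40)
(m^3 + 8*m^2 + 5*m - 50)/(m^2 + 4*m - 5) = (m^2 + 3*m - 10)/(m - 1)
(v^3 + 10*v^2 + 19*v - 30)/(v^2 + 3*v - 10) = (v^2 + 5*v - 6)/(v - 2)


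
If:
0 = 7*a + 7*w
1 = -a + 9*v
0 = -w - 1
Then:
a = 1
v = 2/9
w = -1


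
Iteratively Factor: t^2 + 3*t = (t)*(t + 3)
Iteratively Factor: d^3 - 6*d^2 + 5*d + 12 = (d + 1)*(d^2 - 7*d + 12) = (d - 3)*(d + 1)*(d - 4)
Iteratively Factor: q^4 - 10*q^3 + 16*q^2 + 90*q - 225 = (q - 3)*(q^3 - 7*q^2 - 5*q + 75) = (q - 3)*(q + 3)*(q^2 - 10*q + 25) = (q - 5)*(q - 3)*(q + 3)*(q - 5)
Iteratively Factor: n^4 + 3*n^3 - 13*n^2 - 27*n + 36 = (n + 4)*(n^3 - n^2 - 9*n + 9) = (n - 1)*(n + 4)*(n^2 - 9) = (n - 1)*(n + 3)*(n + 4)*(n - 3)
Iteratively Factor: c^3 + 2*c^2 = (c + 2)*(c^2) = c*(c + 2)*(c)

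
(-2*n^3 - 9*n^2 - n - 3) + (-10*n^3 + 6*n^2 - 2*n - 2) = -12*n^3 - 3*n^2 - 3*n - 5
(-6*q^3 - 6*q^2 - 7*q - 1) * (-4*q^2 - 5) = 24*q^5 + 24*q^4 + 58*q^3 + 34*q^2 + 35*q + 5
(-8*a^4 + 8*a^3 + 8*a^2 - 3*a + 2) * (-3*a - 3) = 24*a^5 - 48*a^3 - 15*a^2 + 3*a - 6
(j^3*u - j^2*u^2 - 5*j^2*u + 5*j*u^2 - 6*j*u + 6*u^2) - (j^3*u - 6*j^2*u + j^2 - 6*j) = -j^2*u^2 + j^2*u - j^2 + 5*j*u^2 - 6*j*u + 6*j + 6*u^2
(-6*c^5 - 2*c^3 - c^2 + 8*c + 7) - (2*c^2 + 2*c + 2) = -6*c^5 - 2*c^3 - 3*c^2 + 6*c + 5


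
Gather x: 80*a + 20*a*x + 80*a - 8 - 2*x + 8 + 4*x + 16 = 160*a + x*(20*a + 2) + 16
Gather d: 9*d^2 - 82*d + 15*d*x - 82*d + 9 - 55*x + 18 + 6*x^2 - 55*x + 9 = 9*d^2 + d*(15*x - 164) + 6*x^2 - 110*x + 36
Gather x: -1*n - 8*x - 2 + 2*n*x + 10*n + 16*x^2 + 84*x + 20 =9*n + 16*x^2 + x*(2*n + 76) + 18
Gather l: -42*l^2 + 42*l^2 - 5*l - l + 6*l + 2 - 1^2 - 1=0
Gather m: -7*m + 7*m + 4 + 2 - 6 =0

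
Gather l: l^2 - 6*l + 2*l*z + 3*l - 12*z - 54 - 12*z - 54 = l^2 + l*(2*z - 3) - 24*z - 108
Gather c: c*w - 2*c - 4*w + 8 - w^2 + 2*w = c*(w - 2) - w^2 - 2*w + 8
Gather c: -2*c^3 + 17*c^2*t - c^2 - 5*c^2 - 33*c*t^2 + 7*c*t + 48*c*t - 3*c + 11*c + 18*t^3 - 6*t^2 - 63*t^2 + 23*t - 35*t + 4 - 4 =-2*c^3 + c^2*(17*t - 6) + c*(-33*t^2 + 55*t + 8) + 18*t^3 - 69*t^2 - 12*t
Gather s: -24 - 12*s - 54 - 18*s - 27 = -30*s - 105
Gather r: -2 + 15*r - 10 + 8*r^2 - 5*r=8*r^2 + 10*r - 12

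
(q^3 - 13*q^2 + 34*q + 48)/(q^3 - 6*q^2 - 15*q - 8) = (q - 6)/(q + 1)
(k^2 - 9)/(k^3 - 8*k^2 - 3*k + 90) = (k - 3)/(k^2 - 11*k + 30)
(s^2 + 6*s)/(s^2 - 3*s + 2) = s*(s + 6)/(s^2 - 3*s + 2)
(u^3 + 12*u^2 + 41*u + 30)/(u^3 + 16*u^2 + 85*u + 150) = (u + 1)/(u + 5)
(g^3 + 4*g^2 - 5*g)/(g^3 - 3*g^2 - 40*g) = (g - 1)/(g - 8)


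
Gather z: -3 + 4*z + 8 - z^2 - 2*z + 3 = -z^2 + 2*z + 8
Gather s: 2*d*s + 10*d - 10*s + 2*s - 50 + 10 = 10*d + s*(2*d - 8) - 40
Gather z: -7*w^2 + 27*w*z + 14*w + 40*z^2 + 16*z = -7*w^2 + 14*w + 40*z^2 + z*(27*w + 16)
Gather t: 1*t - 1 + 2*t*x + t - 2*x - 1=t*(2*x + 2) - 2*x - 2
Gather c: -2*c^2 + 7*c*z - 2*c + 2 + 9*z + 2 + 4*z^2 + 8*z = -2*c^2 + c*(7*z - 2) + 4*z^2 + 17*z + 4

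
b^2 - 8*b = b*(b - 8)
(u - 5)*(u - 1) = u^2 - 6*u + 5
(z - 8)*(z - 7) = z^2 - 15*z + 56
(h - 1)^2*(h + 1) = h^3 - h^2 - h + 1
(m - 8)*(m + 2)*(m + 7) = m^3 + m^2 - 58*m - 112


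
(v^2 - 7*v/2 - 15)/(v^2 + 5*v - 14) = (v^2 - 7*v/2 - 15)/(v^2 + 5*v - 14)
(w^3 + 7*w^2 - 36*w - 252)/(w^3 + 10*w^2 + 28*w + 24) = (w^2 + w - 42)/(w^2 + 4*w + 4)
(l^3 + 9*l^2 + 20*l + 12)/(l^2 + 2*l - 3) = (l^3 + 9*l^2 + 20*l + 12)/(l^2 + 2*l - 3)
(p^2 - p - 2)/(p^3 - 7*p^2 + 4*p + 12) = 1/(p - 6)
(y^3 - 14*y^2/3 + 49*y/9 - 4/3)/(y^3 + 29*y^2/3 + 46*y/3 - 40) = (y^2 - 10*y/3 + 1)/(y^2 + 11*y + 30)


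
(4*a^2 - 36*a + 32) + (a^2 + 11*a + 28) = 5*a^2 - 25*a + 60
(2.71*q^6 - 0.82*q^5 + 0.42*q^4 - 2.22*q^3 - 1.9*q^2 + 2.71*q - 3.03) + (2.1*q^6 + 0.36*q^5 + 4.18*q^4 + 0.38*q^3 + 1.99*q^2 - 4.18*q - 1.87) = 4.81*q^6 - 0.46*q^5 + 4.6*q^4 - 1.84*q^3 + 0.0900000000000001*q^2 - 1.47*q - 4.9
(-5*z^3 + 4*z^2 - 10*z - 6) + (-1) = -5*z^3 + 4*z^2 - 10*z - 7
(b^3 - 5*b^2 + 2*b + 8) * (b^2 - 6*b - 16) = b^5 - 11*b^4 + 16*b^3 + 76*b^2 - 80*b - 128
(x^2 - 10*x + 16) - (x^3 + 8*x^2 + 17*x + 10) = -x^3 - 7*x^2 - 27*x + 6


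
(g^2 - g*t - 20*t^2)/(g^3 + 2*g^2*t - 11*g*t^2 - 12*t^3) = (-g + 5*t)/(-g^2 + 2*g*t + 3*t^2)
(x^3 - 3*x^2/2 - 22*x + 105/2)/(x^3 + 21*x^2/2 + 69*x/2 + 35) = (2*x^2 - 13*x + 21)/(2*x^2 + 11*x + 14)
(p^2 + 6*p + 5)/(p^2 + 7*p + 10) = (p + 1)/(p + 2)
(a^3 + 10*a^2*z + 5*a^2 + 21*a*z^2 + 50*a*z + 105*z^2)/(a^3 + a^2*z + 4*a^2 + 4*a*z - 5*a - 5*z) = (a^2 + 10*a*z + 21*z^2)/(a^2 + a*z - a - z)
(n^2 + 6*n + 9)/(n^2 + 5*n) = (n^2 + 6*n + 9)/(n*(n + 5))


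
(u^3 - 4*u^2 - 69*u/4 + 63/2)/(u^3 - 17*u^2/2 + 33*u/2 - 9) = (u + 7/2)/(u - 1)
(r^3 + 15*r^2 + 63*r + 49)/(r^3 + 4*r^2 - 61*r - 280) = (r^2 + 8*r + 7)/(r^2 - 3*r - 40)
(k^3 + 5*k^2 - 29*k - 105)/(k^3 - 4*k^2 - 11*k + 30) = (k + 7)/(k - 2)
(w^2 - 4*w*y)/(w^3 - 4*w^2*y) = 1/w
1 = 1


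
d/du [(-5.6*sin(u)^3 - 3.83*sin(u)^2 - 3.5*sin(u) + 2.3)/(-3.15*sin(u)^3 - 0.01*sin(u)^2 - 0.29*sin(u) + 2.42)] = -(7.105427357601e-15*sin(u)^5 + 12.0085*sin(u)^4 + 18.802*sin(u)^3 + 17.8453*sin(u)^2 + 18.4912*sin(u) + 7.803)*cos(u)/(9.9225*sin(u)^6 + 0.063*sin(u)^5 + 1.8271*sin(u)^4 - 15.2402*sin(u)^3 + 0.0357*sin(u)^2 - 1.4036*sin(u) + 5.8564)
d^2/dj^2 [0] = 0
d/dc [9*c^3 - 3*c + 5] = 27*c^2 - 3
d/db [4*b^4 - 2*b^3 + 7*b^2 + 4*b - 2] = 16*b^3 - 6*b^2 + 14*b + 4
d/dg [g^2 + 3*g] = 2*g + 3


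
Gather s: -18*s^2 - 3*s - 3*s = -18*s^2 - 6*s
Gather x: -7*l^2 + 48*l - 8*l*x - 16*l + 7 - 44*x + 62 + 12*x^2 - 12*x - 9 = -7*l^2 + 32*l + 12*x^2 + x*(-8*l - 56) + 60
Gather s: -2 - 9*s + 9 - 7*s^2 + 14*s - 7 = -7*s^2 + 5*s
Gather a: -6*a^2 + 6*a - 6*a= -6*a^2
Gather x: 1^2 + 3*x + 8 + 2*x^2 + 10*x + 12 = 2*x^2 + 13*x + 21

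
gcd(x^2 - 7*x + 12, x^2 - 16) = x - 4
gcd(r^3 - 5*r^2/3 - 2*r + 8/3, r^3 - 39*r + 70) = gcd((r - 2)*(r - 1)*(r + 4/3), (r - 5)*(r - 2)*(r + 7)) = r - 2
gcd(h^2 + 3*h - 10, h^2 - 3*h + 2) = h - 2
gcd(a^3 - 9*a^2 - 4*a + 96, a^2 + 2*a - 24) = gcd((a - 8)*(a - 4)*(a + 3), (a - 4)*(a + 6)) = a - 4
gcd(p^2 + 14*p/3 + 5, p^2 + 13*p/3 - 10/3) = 1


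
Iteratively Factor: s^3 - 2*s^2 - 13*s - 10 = (s + 1)*(s^2 - 3*s - 10) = (s + 1)*(s + 2)*(s - 5)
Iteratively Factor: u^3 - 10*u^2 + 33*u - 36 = (u - 3)*(u^2 - 7*u + 12) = (u - 4)*(u - 3)*(u - 3)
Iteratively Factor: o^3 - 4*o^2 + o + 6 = (o + 1)*(o^2 - 5*o + 6) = (o - 3)*(o + 1)*(o - 2)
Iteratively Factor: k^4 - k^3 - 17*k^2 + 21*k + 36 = (k - 3)*(k^3 + 2*k^2 - 11*k - 12) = (k - 3)*(k + 4)*(k^2 - 2*k - 3) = (k - 3)*(k + 1)*(k + 4)*(k - 3)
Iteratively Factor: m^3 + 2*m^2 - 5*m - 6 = (m + 3)*(m^2 - m - 2) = (m - 2)*(m + 3)*(m + 1)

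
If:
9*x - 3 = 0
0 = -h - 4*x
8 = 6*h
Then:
No Solution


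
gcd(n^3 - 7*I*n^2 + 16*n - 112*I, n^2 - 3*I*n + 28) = n^2 - 3*I*n + 28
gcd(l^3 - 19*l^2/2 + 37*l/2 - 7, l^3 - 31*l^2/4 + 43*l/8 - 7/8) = l^2 - 15*l/2 + 7/2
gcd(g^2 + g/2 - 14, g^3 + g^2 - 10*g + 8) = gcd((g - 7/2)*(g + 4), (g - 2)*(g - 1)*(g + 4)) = g + 4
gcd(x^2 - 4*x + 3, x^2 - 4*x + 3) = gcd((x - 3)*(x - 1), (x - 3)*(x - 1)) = x^2 - 4*x + 3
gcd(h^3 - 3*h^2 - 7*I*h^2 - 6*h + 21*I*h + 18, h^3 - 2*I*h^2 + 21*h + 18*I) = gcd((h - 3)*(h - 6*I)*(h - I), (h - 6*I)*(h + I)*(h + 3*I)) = h - 6*I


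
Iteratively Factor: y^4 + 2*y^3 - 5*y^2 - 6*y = (y)*(y^3 + 2*y^2 - 5*y - 6) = y*(y + 1)*(y^2 + y - 6) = y*(y - 2)*(y + 1)*(y + 3)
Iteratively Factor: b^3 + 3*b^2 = (b)*(b^2 + 3*b) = b^2*(b + 3)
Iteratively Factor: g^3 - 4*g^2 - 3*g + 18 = (g + 2)*(g^2 - 6*g + 9) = (g - 3)*(g + 2)*(g - 3)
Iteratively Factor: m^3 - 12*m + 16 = (m + 4)*(m^2 - 4*m + 4) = (m - 2)*(m + 4)*(m - 2)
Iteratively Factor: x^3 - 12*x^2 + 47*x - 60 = (x - 5)*(x^2 - 7*x + 12) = (x - 5)*(x - 3)*(x - 4)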